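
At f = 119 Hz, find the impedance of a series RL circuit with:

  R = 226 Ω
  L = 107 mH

Step 1 — Angular frequency: ω = 2π·f = 2π·119 = 747.7 rad/s.
Step 2 — Component impedances:
  R: Z = R = 226 Ω
  L: Z = jωL = j·747.7·0.107 = 0 + j80 Ω
Step 3 — Series combination: Z_total = R + L = 226 + j80 Ω = 239.7∠19.5° Ω.

Z = 226 + j80 Ω = 239.7∠19.5° Ω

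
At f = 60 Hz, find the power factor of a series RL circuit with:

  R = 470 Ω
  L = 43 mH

Step 1 — Angular frequency: ω = 2π·f = 2π·60 = 377 rad/s.
Step 2 — Component impedances:
  R: Z = R = 470 Ω
  L: Z = jωL = j·377·0.043 = 0 + j16.21 Ω
Step 3 — Series combination: Z_total = R + L = 470 + j16.21 Ω = 470.3∠2.0° Ω.
Step 4 — Power factor: PF = cos(φ) = Re(Z)/|Z| = 470/470.3 = 0.9994.
Step 5 — Type: Im(Z) = 16.21 ⇒ lagging (phase φ = 2.0°).

PF = 0.9994 (lagging, φ = 2.0°)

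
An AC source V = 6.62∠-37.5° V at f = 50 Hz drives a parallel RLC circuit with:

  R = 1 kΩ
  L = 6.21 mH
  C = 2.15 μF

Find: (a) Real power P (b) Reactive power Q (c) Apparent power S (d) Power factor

Step 1 — Angular frequency: ω = 2π·f = 2π·50 = 314.2 rad/s.
Step 2 — Component impedances:
  R: Z = R = 1000 Ω
  L: Z = jωL = j·314.2·0.00621 = 0 + j1.951 Ω
  C: Z = 1/(jωC) = -j/(ω·C) = 0 - j1481 Ω
Step 3 — Parallel combination: 1/Z_total = 1/R + 1/L + 1/C; Z_total = 0.003816 + j1.953 Ω = 1.953∠89.9° Ω.
Step 4 — Source phasor: V = 6.62∠-37.5° V = 5.252 - j4.03 V.
Step 5 — Current: I = V / Z = -2.058 - j2.693 A = 3.389∠-127.4° A.
Step 6 — Complex power: S = V·I* = 0.04382 + j22.43 VA.
Step 7 — Real power: P = Re(S) = 0.04382 W.
Step 8 — Reactive power: Q = Im(S) = 22.43 VAR.
Step 9 — Apparent power: |S| = 22.43 VA.
Step 10 — Power factor: PF = P/|S| = 0.001953 (lagging).

(a) P = 0.04382 W  (b) Q = 22.43 VAR  (c) S = 22.43 VA  (d) PF = 0.001953 (lagging)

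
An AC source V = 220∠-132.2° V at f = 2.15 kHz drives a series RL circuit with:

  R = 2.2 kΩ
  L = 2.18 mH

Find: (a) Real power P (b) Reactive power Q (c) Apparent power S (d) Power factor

Step 1 — Angular frequency: ω = 2π·f = 2π·2150 = 1.351e+04 rad/s.
Step 2 — Component impedances:
  R: Z = R = 2200 Ω
  L: Z = jωL = j·1.351e+04·0.00218 = 0 + j29.45 Ω
Step 3 — Series combination: Z_total = R + L = 2200 + j29.45 Ω = 2200∠0.8° Ω.
Step 4 — Source phasor: V = 220∠-132.2° V = -147.8 - j163 V.
Step 5 — Current: I = V / Z = -0.06815 - j0.07317 A = 0.09999∠-133.0° A.
Step 6 — Complex power: S = V·I* = 22 + j0.2944 VA.
Step 7 — Real power: P = Re(S) = 22 W.
Step 8 — Reactive power: Q = Im(S) = 0.2944 VAR.
Step 9 — Apparent power: |S| = 22 VA.
Step 10 — Power factor: PF = P/|S| = 0.9999 (lagging).

(a) P = 22 W  (b) Q = 0.2944 VAR  (c) S = 22 VA  (d) PF = 0.9999 (lagging)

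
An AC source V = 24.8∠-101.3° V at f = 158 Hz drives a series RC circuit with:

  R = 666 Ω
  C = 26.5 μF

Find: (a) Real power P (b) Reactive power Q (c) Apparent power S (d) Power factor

Step 1 — Angular frequency: ω = 2π·f = 2π·158 = 992.7 rad/s.
Step 2 — Component impedances:
  R: Z = R = 666 Ω
  C: Z = 1/(jωC) = -j/(ω·C) = 0 - j38.01 Ω
Step 3 — Series combination: Z_total = R + C = 666 - j38.01 Ω = 667.1∠-3.3° Ω.
Step 4 — Source phasor: V = 24.8∠-101.3° V = -4.859 - j24.32 V.
Step 5 — Current: I = V / Z = -0.005195 - j0.03681 A = 0.03718∠-98.0° A.
Step 6 — Complex power: S = V·I* = 0.9205 - j0.05254 VA.
Step 7 — Real power: P = Re(S) = 0.9205 W.
Step 8 — Reactive power: Q = Im(S) = -0.05254 VAR.
Step 9 — Apparent power: |S| = 0.922 VA.
Step 10 — Power factor: PF = P/|S| = 0.9984 (leading).

(a) P = 0.9205 W  (b) Q = -0.05254 VAR  (c) S = 0.922 VA  (d) PF = 0.9984 (leading)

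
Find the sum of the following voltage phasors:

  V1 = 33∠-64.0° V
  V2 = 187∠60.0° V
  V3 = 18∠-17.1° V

Step 1 — Convert each phasor to rectangular form:
  V1 = 33·(cos(-64.0°) + j·sin(-64.0°)) = 14.47 - j29.66 V
  V2 = 187·(cos(60.0°) + j·sin(60.0°)) = 93.5 + j161.9 V
  V3 = 18·(cos(-17.1°) + j·sin(-17.1°)) = 17.2 - j5.293 V
Step 2 — Sum components: V_total = 125.2 + j127 V.
Step 3 — Convert to polar: |V_total| = 178.3 V, ∠V_total = 45.4°.

V_total = 178.3∠45.4° V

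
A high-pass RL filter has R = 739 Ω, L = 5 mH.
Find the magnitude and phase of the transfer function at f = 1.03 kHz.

Step 1 — Angular frequency: ω = 2π·1030 = 6472 rad/s.
Step 2 — Transfer function: H(jω) = jωL/(R + jωL).
Step 3 — Numerator jωL = j·32.36; denominator R + jωL = 739 + j32.36.
Step 4 — H = 0.001914 + j0.0437.
Step 5 — Magnitude: |H| = 0.04374 (-27.2 dB); phase: φ = 87.5°.

|H| = 0.04374 (-27.2 dB), φ = 87.5°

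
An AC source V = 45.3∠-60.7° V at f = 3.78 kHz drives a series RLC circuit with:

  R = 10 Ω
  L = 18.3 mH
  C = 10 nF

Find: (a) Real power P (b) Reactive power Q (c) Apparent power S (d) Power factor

Step 1 — Angular frequency: ω = 2π·f = 2π·3780 = 2.375e+04 rad/s.
Step 2 — Component impedances:
  R: Z = R = 10 Ω
  L: Z = jωL = j·2.375e+04·0.0183 = 0 + j434.6 Ω
  C: Z = 1/(jωC) = -j/(ω·C) = 0 - j4210 Ω
Step 3 — Series combination: Z_total = R + L + C = 10 - j3776 Ω = 3776∠-89.8° Ω.
Step 4 — Source phasor: V = 45.3∠-60.7° V = 22.17 - j39.5 V.
Step 5 — Current: I = V / Z = 0.01048 + j0.005844 A = 0.012∠29.1° A.
Step 6 — Complex power: S = V·I* = 0.001439 - j0.5435 VA.
Step 7 — Real power: P = Re(S) = 0.001439 W.
Step 8 — Reactive power: Q = Im(S) = -0.5435 VAR.
Step 9 — Apparent power: |S| = 0.5435 VA.
Step 10 — Power factor: PF = P/|S| = 0.002648 (leading).

(a) P = 0.001439 W  (b) Q = -0.5435 VAR  (c) S = 0.5435 VA  (d) PF = 0.002648 (leading)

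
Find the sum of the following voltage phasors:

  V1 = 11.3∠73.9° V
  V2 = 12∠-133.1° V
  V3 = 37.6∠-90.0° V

Step 1 — Convert each phasor to rectangular form:
  V1 = 11.3·(cos(73.9°) + j·sin(73.9°)) = 3.134 + j10.86 V
  V2 = 12·(cos(-133.1°) + j·sin(-133.1°)) = -8.199 - j8.762 V
  V3 = 37.6·(cos(-90.0°) + j·sin(-90.0°)) = 0 - j37.6 V
Step 2 — Sum components: V_total = -5.066 - j35.51 V.
Step 3 — Convert to polar: |V_total| = 35.86 V, ∠V_total = -98.1°.

V_total = 35.86∠-98.1° V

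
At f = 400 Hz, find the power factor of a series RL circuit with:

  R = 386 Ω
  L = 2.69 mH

Step 1 — Angular frequency: ω = 2π·f = 2π·400 = 2513 rad/s.
Step 2 — Component impedances:
  R: Z = R = 386 Ω
  L: Z = jωL = j·2513·0.00269 = 0 + j6.761 Ω
Step 3 — Series combination: Z_total = R + L = 386 + j6.761 Ω = 386.1∠1.0° Ω.
Step 4 — Power factor: PF = cos(φ) = Re(Z)/|Z| = 386/386.06 = 0.9998.
Step 5 — Type: Im(Z) = 6.761 ⇒ lagging (phase φ = 1.0°).

PF = 0.9998 (lagging, φ = 1.0°)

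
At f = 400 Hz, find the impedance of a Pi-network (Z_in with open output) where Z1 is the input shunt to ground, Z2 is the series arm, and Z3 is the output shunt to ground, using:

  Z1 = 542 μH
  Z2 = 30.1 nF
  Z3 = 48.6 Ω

Step 1 — Angular frequency: ω = 2π·f = 2π·400 = 2513 rad/s.
Step 2 — Component impedances:
  Z1: Z = jωL = j·2513·0.000542 = 0 + j1.362 Ω
  Z2: Z = 1/(jωC) = -j/(ω·C) = 0 - j1.322e+04 Ω
  Z3: Z = R = 48.6 Ω
Step 3 — With open output, the series arm Z2 and the output shunt Z3 appear in series to ground: Z2 + Z3 = 48.6 - j1.322e+04 Ω.
Step 4 — Parallel with input shunt Z1: Z_in = Z1 || (Z2 + Z3) = 5.162e-07 + j1.362 Ω = 1.362∠90.0° Ω.

Z = 5.162e-07 + j1.362 Ω = 1.362∠90.0° Ω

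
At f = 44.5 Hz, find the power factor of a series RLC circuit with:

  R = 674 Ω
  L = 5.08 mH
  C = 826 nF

Step 1 — Angular frequency: ω = 2π·f = 2π·44.5 = 279.6 rad/s.
Step 2 — Component impedances:
  R: Z = R = 674 Ω
  L: Z = jωL = j·279.6·0.00508 = 0 + j1.42 Ω
  C: Z = 1/(jωC) = -j/(ω·C) = 0 - j4330 Ω
Step 3 — Series combination: Z_total = R + L + C = 674 - j4329 Ω = 4381∠-81.1° Ω.
Step 4 — Power factor: PF = cos(φ) = Re(Z)/|Z| = 674/4380.7 = 0.1539.
Step 5 — Type: Im(Z) = -4329 ⇒ leading (phase φ = -81.1°).

PF = 0.1539 (leading, φ = -81.1°)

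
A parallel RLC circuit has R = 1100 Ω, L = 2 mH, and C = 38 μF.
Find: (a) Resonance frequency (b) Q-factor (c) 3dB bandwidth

Step 1 — Resonance: ω₀ = 1/√(LC) = 1/√(0.002·3.8e-05) = 3627 rad/s.
Step 2 — f₀ = ω₀/(2π) = 577.3 Hz.
Step 3 — Parallel Q: Q = R/(ω₀L) = 1100/(3627·0.002) = 151.6.
Step 4 — Bandwidth: Δω = ω₀/Q = 23.92 rad/s; BW = Δω/(2π) = 3.808 Hz.

(a) f₀ = 577.3 Hz  (b) Q = 151.6  (c) BW = 3.808 Hz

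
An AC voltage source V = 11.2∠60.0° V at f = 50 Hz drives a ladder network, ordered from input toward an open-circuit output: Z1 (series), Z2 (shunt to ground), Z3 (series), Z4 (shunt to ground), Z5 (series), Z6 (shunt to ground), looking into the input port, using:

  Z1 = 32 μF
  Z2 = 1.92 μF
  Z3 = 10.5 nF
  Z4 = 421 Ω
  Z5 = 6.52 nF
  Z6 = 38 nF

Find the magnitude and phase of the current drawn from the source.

Step 1 — Angular frequency: ω = 2π·f = 2π·50 = 314.2 rad/s.
Step 2 — Component impedances:
  Z1: Z = 1/(jωC) = -j/(ω·C) = 0 - j99.47 Ω
  Z2: Z = 1/(jωC) = -j/(ω·C) = 0 - j1658 Ω
  Z3: Z = 1/(jωC) = -j/(ω·C) = 0 - j3.032e+05 Ω
  Z4: Z = R = 421 Ω
  Z5: Z = 1/(jωC) = -j/(ω·C) = 0 - j4.882e+05 Ω
  Z6: Z = 1/(jωC) = -j/(ω·C) = 0 - j8.377e+04 Ω
Step 3 — Ladder network (open output): work backward from the far end, alternating series and parallel combinations. Z_in = 0.01245 - j1748 Ω = 1748∠-90.0° Ω.
Step 4 — Source phasor: V = 11.2∠60.0° V = 5.6 + j9.699 V.
Step 5 — Ohm's law: I = V / Z_total = (5.6 + j9.699) / (0.01245 - j1748) = -0.005548 + j0.003203 A.
Step 6 — Convert to polar: |I| = 0.006406 A, ∠I = 150.0°.

I = 0.006406∠150.0° A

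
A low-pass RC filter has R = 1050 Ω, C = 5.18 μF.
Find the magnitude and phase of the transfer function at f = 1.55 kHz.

Step 1 — Angular frequency: ω = 2π·1550 = 9739 rad/s.
Step 2 — Transfer function: H(jω) = 1/(1 + jωRC).
Step 3 — Denominator: 1 + jωRC = 1 + j·9739·1050·5.18e-06 = 1 + j52.97.
Step 4 — H = 0.0003563 - j0.01887.
Step 5 — Magnitude: |H| = 0.01888 (-34.5 dB); phase: φ = -88.9°.

|H| = 0.01888 (-34.5 dB), φ = -88.9°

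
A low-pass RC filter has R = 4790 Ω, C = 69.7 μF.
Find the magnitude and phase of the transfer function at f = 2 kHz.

Step 1 — Angular frequency: ω = 2π·2000 = 1.257e+04 rad/s.
Step 2 — Transfer function: H(jω) = 1/(1 + jωRC).
Step 3 — Denominator: 1 + jωRC = 1 + j·1.257e+04·4790·6.97e-05 = 1 + j4195.
Step 4 — H = 5.681e-08 - j0.0002384.
Step 5 — Magnitude: |H| = 0.0002384 (-72.5 dB); phase: φ = -90.0°.

|H| = 0.0002384 (-72.5 dB), φ = -90.0°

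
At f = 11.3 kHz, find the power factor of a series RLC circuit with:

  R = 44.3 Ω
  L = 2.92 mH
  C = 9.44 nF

Step 1 — Angular frequency: ω = 2π·f = 2π·1.13e+04 = 7.1e+04 rad/s.
Step 2 — Component impedances:
  R: Z = R = 44.3 Ω
  L: Z = jωL = j·7.1e+04·0.00292 = 0 + j207.3 Ω
  C: Z = 1/(jωC) = -j/(ω·C) = 0 - j1492 Ω
Step 3 — Series combination: Z_total = R + L + C = 44.3 - j1285 Ω = 1285∠-88.0° Ω.
Step 4 — Power factor: PF = cos(φ) = Re(Z)/|Z| = 44.3/1285.4 = 0.03446.
Step 5 — Type: Im(Z) = -1285 ⇒ leading (phase φ = -88.0°).

PF = 0.03446 (leading, φ = -88.0°)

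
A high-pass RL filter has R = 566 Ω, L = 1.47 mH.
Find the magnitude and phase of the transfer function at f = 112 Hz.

Step 1 — Angular frequency: ω = 2π·112 = 703.7 rad/s.
Step 2 — Transfer function: H(jω) = jωL/(R + jωL).
Step 3 — Numerator jωL = j·1.034; denominator R + jωL = 566 + j1.034.
Step 4 — H = 3.34e-06 + j0.001828.
Step 5 — Magnitude: |H| = 0.001828 (-54.8 dB); phase: φ = 89.9°.

|H| = 0.001828 (-54.8 dB), φ = 89.9°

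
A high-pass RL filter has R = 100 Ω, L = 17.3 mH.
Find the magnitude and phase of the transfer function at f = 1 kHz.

Step 1 — Angular frequency: ω = 2π·1000 = 6283 rad/s.
Step 2 — Transfer function: H(jω) = jωL/(R + jωL).
Step 3 — Numerator jωL = j·108.7; denominator R + jωL = 100 + j108.7.
Step 4 — H = 0.5416 + j0.4983.
Step 5 — Magnitude: |H| = 0.7359 (-2.7 dB); phase: φ = 42.6°.

|H| = 0.7359 (-2.7 dB), φ = 42.6°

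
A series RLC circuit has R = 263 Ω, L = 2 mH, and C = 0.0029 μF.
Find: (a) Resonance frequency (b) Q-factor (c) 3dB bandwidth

Step 1 — Resonance: ω₀ = 1/√(LC) = 1/√(0.002·2.9e-09) = 4.152e+05 rad/s.
Step 2 — f₀ = ω₀/(2π) = 6.609e+04 Hz.
Step 3 — Series Q: Q = ω₀L/R = 4.152e+05·0.002/263 = 3.158.
Step 4 — Bandwidth: Δω = ω₀/Q = 1.315e+05 rad/s; BW = Δω/(2π) = 2.093e+04 Hz.

(a) f₀ = 6.609e+04 Hz  (b) Q = 3.158  (c) BW = 2.093e+04 Hz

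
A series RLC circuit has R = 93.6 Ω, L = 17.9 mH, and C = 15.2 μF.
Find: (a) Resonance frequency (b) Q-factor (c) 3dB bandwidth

Step 1 — Resonance condition Im(Z)=0 gives ω₀ = 1/√(LC).
Step 2 — ω₀ = 1/√(0.0179·1.52e-05) = 1917 rad/s.
Step 3 — f₀ = ω₀/(2π) = 305.1 Hz.
Step 4 — Series Q: Q = ω₀L/R = 1917·0.0179/93.6 = 0.3666.
Step 5 — 3dB bandwidth: Δω = ω₀/Q = 5229 rad/s; BW = Δω/(2π) = 832.2 Hz.

(a) f₀ = 305.1 Hz  (b) Q = 0.3666  (c) BW = 832.2 Hz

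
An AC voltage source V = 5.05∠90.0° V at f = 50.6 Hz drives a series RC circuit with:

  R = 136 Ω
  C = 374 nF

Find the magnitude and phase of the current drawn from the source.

Step 1 — Angular frequency: ω = 2π·f = 2π·50.6 = 317.9 rad/s.
Step 2 — Component impedances:
  R: Z = R = 136 Ω
  C: Z = 1/(jωC) = -j/(ω·C) = 0 - j8410 Ω
Step 3 — Series combination: Z_total = R + C = 136 - j8410 Ω = 8411∠-89.1° Ω.
Step 4 — Source phasor: V = 5.05∠90.0° V = 0 + j5.05 V.
Step 5 — Ohm's law: I = V / Z_total = (0 + j5.05) / (136 - j8410) = -0.0006003 + j9.708e-06 A.
Step 6 — Convert to polar: |I| = 0.0006004 A, ∠I = 179.1°.

I = 0.0006004∠179.1° A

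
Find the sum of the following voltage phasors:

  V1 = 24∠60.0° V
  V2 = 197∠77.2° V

Step 1 — Convert each phasor to rectangular form:
  V1 = 24·(cos(60.0°) + j·sin(60.0°)) = 12 + j20.78 V
  V2 = 197·(cos(77.2°) + j·sin(77.2°)) = 43.65 + j192.1 V
Step 2 — Sum components: V_total = 55.65 + j212.9 V.
Step 3 — Convert to polar: |V_total| = 220 V, ∠V_total = 75.4°.

V_total = 220∠75.4° V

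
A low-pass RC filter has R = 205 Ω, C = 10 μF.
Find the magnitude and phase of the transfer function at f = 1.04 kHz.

Step 1 — Angular frequency: ω = 2π·1040 = 6535 rad/s.
Step 2 — Transfer function: H(jω) = 1/(1 + jωRC).
Step 3 — Denominator: 1 + jωRC = 1 + j·6535·205·1e-05 = 1 + j13.4.
Step 4 — H = 0.005542 - j0.07424.
Step 5 — Magnitude: |H| = 0.07444 (-22.6 dB); phase: φ = -85.7°.

|H| = 0.07444 (-22.6 dB), φ = -85.7°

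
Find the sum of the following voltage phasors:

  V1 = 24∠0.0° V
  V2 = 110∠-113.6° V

Step 1 — Convert each phasor to rectangular form:
  V1 = 24·(cos(0.0°) + j·sin(0.0°)) = 24 V
  V2 = 110·(cos(-113.6°) + j·sin(-113.6°)) = -44.04 - j100.8 V
Step 2 — Sum components: V_total = -20.04 - j100.8 V.
Step 3 — Convert to polar: |V_total| = 102.8 V, ∠V_total = -101.2°.

V_total = 102.8∠-101.2° V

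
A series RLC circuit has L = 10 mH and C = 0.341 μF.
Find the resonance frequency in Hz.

Step 1 — Resonance condition Im(Z)=0 gives ω₀ = 1/√(LC).
Step 2 — ω₀ = 1/√(0.01·3.41e-07) = 1.712e+04 rad/s.
Step 3 — f₀ = ω₀/(2π) = 2725 Hz.

f₀ = 2725 Hz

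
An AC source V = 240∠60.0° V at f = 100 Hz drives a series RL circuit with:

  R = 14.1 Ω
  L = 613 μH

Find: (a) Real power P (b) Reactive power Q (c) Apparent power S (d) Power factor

Step 1 — Angular frequency: ω = 2π·f = 2π·100 = 628.3 rad/s.
Step 2 — Component impedances:
  R: Z = R = 14.1 Ω
  L: Z = jωL = j·628.3·0.000613 = 0 + j0.3852 Ω
Step 3 — Series combination: Z_total = R + L = 14.1 + j0.3852 Ω = 14.11∠1.6° Ω.
Step 4 — Source phasor: V = 240∠60.0° V = 120 + j207.8 V.
Step 5 — Current: I = V / Z = 8.907 + j14.5 A = 17.01∠58.4° A.
Step 6 — Complex power: S = V·I* = 4082 + j111.5 VA.
Step 7 — Real power: P = Re(S) = 4082 W.
Step 8 — Reactive power: Q = Im(S) = 111.5 VAR.
Step 9 — Apparent power: |S| = 4084 VA.
Step 10 — Power factor: PF = P/|S| = 0.9996 (lagging).

(a) P = 4082 W  (b) Q = 111.5 VAR  (c) S = 4084 VA  (d) PF = 0.9996 (lagging)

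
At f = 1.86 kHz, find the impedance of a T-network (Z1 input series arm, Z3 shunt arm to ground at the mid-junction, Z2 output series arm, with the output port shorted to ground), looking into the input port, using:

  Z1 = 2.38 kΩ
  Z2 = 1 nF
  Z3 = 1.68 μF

Step 1 — Angular frequency: ω = 2π·f = 2π·1860 = 1.169e+04 rad/s.
Step 2 — Component impedances:
  Z1: Z = R = 2380 Ω
  Z2: Z = 1/(jωC) = -j/(ω·C) = 0 - j8.557e+04 Ω
  Z3: Z = 1/(jωC) = -j/(ω·C) = 0 - j50.93 Ω
Step 3 — With the output port shorted to ground, the output series arm Z2 runs from the junction to ground; the shunt arm Z3 also runs from the junction to ground. They appear in parallel: Z3 || Z2 = 0 - j50.9 Ω.
Step 4 — Series with input arm Z1: Z_in = Z1 + (Z3 || Z2) = 2380 - j50.9 Ω = 2381∠-1.2° Ω.

Z = 2380 - j50.9 Ω = 2381∠-1.2° Ω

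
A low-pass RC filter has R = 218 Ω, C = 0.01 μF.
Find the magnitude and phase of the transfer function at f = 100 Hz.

Step 1 — Angular frequency: ω = 2π·100 = 628.3 rad/s.
Step 2 — Transfer function: H(jω) = 1/(1 + jωRC).
Step 3 — Denominator: 1 + jωRC = 1 + j·628.3·218·1e-08 = 1 + j0.00137.
Step 4 — H = 1 - j0.00137.
Step 5 — Magnitude: |H| = 1 (-0.0 dB); phase: φ = -0.1°.

|H| = 1 (-0.0 dB), φ = -0.1°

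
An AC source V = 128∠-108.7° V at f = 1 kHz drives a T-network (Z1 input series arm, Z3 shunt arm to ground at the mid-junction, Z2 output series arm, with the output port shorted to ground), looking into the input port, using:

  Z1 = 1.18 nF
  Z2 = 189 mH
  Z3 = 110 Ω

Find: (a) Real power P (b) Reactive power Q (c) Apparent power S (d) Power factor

Step 1 — Angular frequency: ω = 2π·f = 2π·1000 = 6283 rad/s.
Step 2 — Component impedances:
  Z1: Z = 1/(jωC) = -j/(ω·C) = 0 - j1.349e+05 Ω
  Z2: Z = jωL = j·6283·0.189 = 0 + j1188 Ω
  Z3: Z = R = 110 Ω
Step 3 — With the output port shorted to ground, the output series arm Z2 runs from the junction to ground; the shunt arm Z3 also runs from the junction to ground. They appear in parallel: Z3 || Z2 = 109.1 + j10.1 Ω.
Step 4 — Series with input arm Z1: Z_in = Z1 + (Z3 || Z2) = 109.1 - j1.349e+05 Ω = 1.349e+05∠-90.0° Ω.
Step 5 — Source phasor: V = 128∠-108.7° V = -41.04 - j121.2 V.
Step 6 — Current: I = V / Z = 0.0008987 - j0.000305 A = 0.0009491∠-18.7° A.
Step 7 — Complex power: S = V·I* = 9.824e-05 - j0.1215 VA.
Step 8 — Real power: P = Re(S) = 9.824e-05 W.
Step 9 — Reactive power: Q = Im(S) = -0.1215 VAR.
Step 10 — Apparent power: |S| = 0.1215 VA.
Step 11 — Power factor: PF = P/|S| = 0.0008087 (leading).

(a) P = 9.824e-05 W  (b) Q = -0.1215 VAR  (c) S = 0.1215 VA  (d) PF = 0.0008087 (leading)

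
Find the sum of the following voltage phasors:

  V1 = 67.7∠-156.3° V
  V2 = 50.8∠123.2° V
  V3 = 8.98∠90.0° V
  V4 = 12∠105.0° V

Step 1 — Convert each phasor to rectangular form:
  V1 = 67.7·(cos(-156.3°) + j·sin(-156.3°)) = -61.99 - j27.21 V
  V2 = 50.8·(cos(123.2°) + j·sin(123.2°)) = -27.82 + j42.51 V
  V3 = 8.98·(cos(90.0°) + j·sin(90.0°)) = 0 + j8.98 V
  V4 = 12·(cos(105.0°) + j·sin(105.0°)) = -3.106 + j11.59 V
Step 2 — Sum components: V_total = -92.91 + j35.87 V.
Step 3 — Convert to polar: |V_total| = 99.59 V, ∠V_total = 158.9°.

V_total = 99.59∠158.9° V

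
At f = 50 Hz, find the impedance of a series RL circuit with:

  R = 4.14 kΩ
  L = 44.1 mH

Step 1 — Angular frequency: ω = 2π·f = 2π·50 = 314.2 rad/s.
Step 2 — Component impedances:
  R: Z = R = 4140 Ω
  L: Z = jωL = j·314.2·0.0441 = 0 + j13.85 Ω
Step 3 — Series combination: Z_total = R + L = 4140 + j13.85 Ω = 4140∠0.2° Ω.

Z = 4140 + j13.85 Ω = 4140∠0.2° Ω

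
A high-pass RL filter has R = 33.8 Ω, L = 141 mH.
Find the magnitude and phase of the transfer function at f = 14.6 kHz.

Step 1 — Angular frequency: ω = 2π·1.46e+04 = 9.173e+04 rad/s.
Step 2 — Transfer function: H(jω) = jωL/(R + jωL).
Step 3 — Numerator jωL = j·1.293e+04; denominator R + jωL = 33.8 + j1.293e+04.
Step 4 — H = 1 + j0.002613.
Step 5 — Magnitude: |H| = 1 (-0.0 dB); phase: φ = 0.1°.

|H| = 1 (-0.0 dB), φ = 0.1°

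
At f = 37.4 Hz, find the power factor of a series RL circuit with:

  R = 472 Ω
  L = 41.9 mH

Step 1 — Angular frequency: ω = 2π·f = 2π·37.4 = 235 rad/s.
Step 2 — Component impedances:
  R: Z = R = 472 Ω
  L: Z = jωL = j·235·0.0419 = 0 + j9.846 Ω
Step 3 — Series combination: Z_total = R + L = 472 + j9.846 Ω = 472.1∠1.2° Ω.
Step 4 — Power factor: PF = cos(φ) = Re(Z)/|Z| = 472/472.1 = 0.9998.
Step 5 — Type: Im(Z) = 9.846 ⇒ lagging (phase φ = 1.2°).

PF = 0.9998 (lagging, φ = 1.2°)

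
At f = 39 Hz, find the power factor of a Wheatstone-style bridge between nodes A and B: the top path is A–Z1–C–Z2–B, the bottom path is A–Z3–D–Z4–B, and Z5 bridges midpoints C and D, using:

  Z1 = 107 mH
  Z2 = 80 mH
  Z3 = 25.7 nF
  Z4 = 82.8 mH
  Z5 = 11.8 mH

Step 1 — Angular frequency: ω = 2π·f = 2π·39 = 245 rad/s.
Step 2 — Component impedances:
  Z1: Z = jωL = j·245·0.107 = 0 + j26.22 Ω
  Z2: Z = jωL = j·245·0.08 = 0 + j19.6 Ω
  Z3: Z = 1/(jωC) = -j/(ω·C) = 0 - j1.588e+05 Ω
  Z4: Z = jωL = j·245·0.0828 = 0 + j20.29 Ω
  Z5: Z = jωL = j·245·0.0118 = 0 + j2.892 Ω
Step 3 — Bridge requires nodal analysis (the Z5 bridge couples midpoints C and D, so the two paths cannot be reduced to a simple series/parallel combination). Setting node B to ground and injecting 1 A at node A, the 3-node admittance system at A, C, D solves to V_A = Z_AB = 0 + j36.85 Ω = 36.85∠90.0° Ω.
Step 4 — Power factor: PF = cos(φ) = Re(Z)/|Z| = 0/36.85 = 0.
Step 5 — Type: Im(Z) = 36.85 ⇒ lagging (phase φ = 90.0°).

PF = 0 (lagging, φ = 90.0°)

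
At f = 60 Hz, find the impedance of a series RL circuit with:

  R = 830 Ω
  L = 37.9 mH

Step 1 — Angular frequency: ω = 2π·f = 2π·60 = 377 rad/s.
Step 2 — Component impedances:
  R: Z = R = 830 Ω
  L: Z = jωL = j·377·0.0379 = 0 + j14.29 Ω
Step 3 — Series combination: Z_total = R + L = 830 + j14.29 Ω = 830.1∠1.0° Ω.

Z = 830 + j14.29 Ω = 830.1∠1.0° Ω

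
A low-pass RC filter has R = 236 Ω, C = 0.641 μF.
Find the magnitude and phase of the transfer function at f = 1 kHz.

Step 1 — Angular frequency: ω = 2π·1000 = 6283 rad/s.
Step 2 — Transfer function: H(jω) = 1/(1 + jωRC).
Step 3 — Denominator: 1 + jωRC = 1 + j·6283·236·6.41e-07 = 1 + j0.9505.
Step 4 — H = 0.5254 - j0.4994.
Step 5 — Magnitude: |H| = 0.7248 (-2.8 dB); phase: φ = -43.5°.

|H| = 0.7248 (-2.8 dB), φ = -43.5°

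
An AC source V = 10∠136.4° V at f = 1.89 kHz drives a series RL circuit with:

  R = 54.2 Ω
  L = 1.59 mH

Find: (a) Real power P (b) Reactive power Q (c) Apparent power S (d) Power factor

Step 1 — Angular frequency: ω = 2π·f = 2π·1890 = 1.188e+04 rad/s.
Step 2 — Component impedances:
  R: Z = R = 54.2 Ω
  L: Z = jωL = j·1.188e+04·0.00159 = 0 + j18.88 Ω
Step 3 — Series combination: Z_total = R + L = 54.2 + j18.88 Ω = 57.39∠19.2° Ω.
Step 4 — Source phasor: V = 10∠136.4° V = -7.242 + j6.896 V.
Step 5 — Current: I = V / Z = -0.07962 + j0.155 A = 0.1742∠117.2° A.
Step 6 — Complex power: S = V·I* = 1.645 + j0.5732 VA.
Step 7 — Real power: P = Re(S) = 1.645 W.
Step 8 — Reactive power: Q = Im(S) = 0.5732 VAR.
Step 9 — Apparent power: |S| = 1.742 VA.
Step 10 — Power factor: PF = P/|S| = 0.9443 (lagging).

(a) P = 1.645 W  (b) Q = 0.5732 VAR  (c) S = 1.742 VA  (d) PF = 0.9443 (lagging)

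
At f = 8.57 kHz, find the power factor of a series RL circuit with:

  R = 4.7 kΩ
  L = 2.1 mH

Step 1 — Angular frequency: ω = 2π·f = 2π·8570 = 5.385e+04 rad/s.
Step 2 — Component impedances:
  R: Z = R = 4700 Ω
  L: Z = jωL = j·5.385e+04·0.0021 = 0 + j113.1 Ω
Step 3 — Series combination: Z_total = R + L = 4700 + j113.1 Ω = 4701∠1.4° Ω.
Step 4 — Power factor: PF = cos(φ) = Re(Z)/|Z| = 4700/4701.4 = 0.9997.
Step 5 — Type: Im(Z) = 113.1 ⇒ lagging (phase φ = 1.4°).

PF = 0.9997 (lagging, φ = 1.4°)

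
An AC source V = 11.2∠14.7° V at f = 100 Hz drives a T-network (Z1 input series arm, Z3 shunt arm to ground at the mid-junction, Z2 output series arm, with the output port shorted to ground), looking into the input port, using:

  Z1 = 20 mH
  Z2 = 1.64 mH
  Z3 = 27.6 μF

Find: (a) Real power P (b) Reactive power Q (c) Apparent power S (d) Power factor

Step 1 — Angular frequency: ω = 2π·f = 2π·100 = 628.3 rad/s.
Step 2 — Component impedances:
  Z1: Z = jωL = j·628.3·0.02 = 0 + j12.57 Ω
  Z2: Z = jωL = j·628.3·0.00164 = 0 + j1.03 Ω
  Z3: Z = 1/(jωC) = -j/(ω·C) = 0 - j57.66 Ω
Step 3 — With the output port shorted to ground, the output series arm Z2 runs from the junction to ground; the shunt arm Z3 also runs from the junction to ground. They appear in parallel: Z3 || Z2 = 0 + j1.049 Ω.
Step 4 — Series with input arm Z1: Z_in = Z1 + (Z3 || Z2) = 0 + j13.62 Ω = 13.62∠90.0° Ω.
Step 5 — Source phasor: V = 11.2∠14.7° V = 10.83 + j2.842 V.
Step 6 — Current: I = V / Z = 0.2087 - j0.7957 A = 0.8226∠-75.3° A.
Step 7 — Complex power: S = V·I* = 0 + j9.213 VA.
Step 8 — Real power: P = Re(S) = 0 W.
Step 9 — Reactive power: Q = Im(S) = 9.213 VAR.
Step 10 — Apparent power: |S| = 9.213 VA.
Step 11 — Power factor: PF = P/|S| = 0 (lagging).

(a) P = 0 W  (b) Q = 9.213 VAR  (c) S = 9.213 VA  (d) PF = 0 (lagging)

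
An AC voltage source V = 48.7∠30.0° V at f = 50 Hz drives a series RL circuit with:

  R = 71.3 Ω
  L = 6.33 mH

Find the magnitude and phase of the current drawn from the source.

Step 1 — Angular frequency: ω = 2π·f = 2π·50 = 314.2 rad/s.
Step 2 — Component impedances:
  R: Z = R = 71.3 Ω
  L: Z = jωL = j·314.2·0.00633 = 0 + j1.989 Ω
Step 3 — Series combination: Z_total = R + L = 71.3 + j1.989 Ω = 71.33∠1.6° Ω.
Step 4 — Source phasor: V = 48.7∠30.0° V = 42.18 + j24.35 V.
Step 5 — Ohm's law: I = V / Z_total = (42.18 + j24.35) / (71.3 + j1.989) = 0.6006 + j0.3248 A.
Step 6 — Convert to polar: |I| = 0.6828 A, ∠I = 28.4°.

I = 0.6828∠28.4° A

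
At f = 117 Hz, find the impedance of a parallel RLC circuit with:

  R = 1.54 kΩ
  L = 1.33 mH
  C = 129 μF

Step 1 — Angular frequency: ω = 2π·f = 2π·117 = 735.1 rad/s.
Step 2 — Component impedances:
  R: Z = R = 1540 Ω
  L: Z = jωL = j·735.1·0.00133 = 0 + j0.9777 Ω
  C: Z = 1/(jωC) = -j/(ω·C) = 0 - j10.54 Ω
Step 3 — Parallel combination: 1/Z_total = 1/R + 1/L + 1/C; Z_total = 0.0007541 + j1.078 Ω = 1.078∠90.0° Ω.

Z = 0.0007541 + j1.078 Ω = 1.078∠90.0° Ω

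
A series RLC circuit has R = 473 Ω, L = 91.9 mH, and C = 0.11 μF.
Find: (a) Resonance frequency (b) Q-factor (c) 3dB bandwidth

Step 1 — Resonance: ω₀ = 1/√(LC) = 1/√(0.0919·1.1e-07) = 9946 rad/s.
Step 2 — f₀ = ω₀/(2π) = 1583 Hz.
Step 3 — Series Q: Q = ω₀L/R = 9946·0.0919/473 = 1.932.
Step 4 — Bandwidth: Δω = ω₀/Q = 5147 rad/s; BW = Δω/(2π) = 819.2 Hz.

(a) f₀ = 1583 Hz  (b) Q = 1.932  (c) BW = 819.2 Hz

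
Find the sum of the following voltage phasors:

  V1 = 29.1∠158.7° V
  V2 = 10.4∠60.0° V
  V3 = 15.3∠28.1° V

Step 1 — Convert each phasor to rectangular form:
  V1 = 29.1·(cos(158.7°) + j·sin(158.7°)) = -27.11 + j10.57 V
  V2 = 10.4·(cos(60.0°) + j·sin(60.0°)) = 5.2 + j9.007 V
  V3 = 15.3·(cos(28.1°) + j·sin(28.1°)) = 13.5 + j7.206 V
Step 2 — Sum components: V_total = -8.416 + j26.78 V.
Step 3 — Convert to polar: |V_total| = 28.07 V, ∠V_total = 107.4°.

V_total = 28.07∠107.4° V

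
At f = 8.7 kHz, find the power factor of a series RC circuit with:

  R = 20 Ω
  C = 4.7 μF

Step 1 — Angular frequency: ω = 2π·f = 2π·8700 = 5.466e+04 rad/s.
Step 2 — Component impedances:
  R: Z = R = 20 Ω
  C: Z = 1/(jωC) = -j/(ω·C) = 0 - j3.892 Ω
Step 3 — Series combination: Z_total = R + C = 20 - j3.892 Ω = 20.38∠-11.0° Ω.
Step 4 — Power factor: PF = cos(φ) = Re(Z)/|Z| = 20/20.375 = 0.9816.
Step 5 — Type: Im(Z) = -3.892 ⇒ leading (phase φ = -11.0°).

PF = 0.9816 (leading, φ = -11.0°)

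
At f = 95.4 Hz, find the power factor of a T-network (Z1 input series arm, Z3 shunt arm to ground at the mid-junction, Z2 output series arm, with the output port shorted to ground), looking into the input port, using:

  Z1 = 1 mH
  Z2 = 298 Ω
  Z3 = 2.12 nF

Step 1 — Angular frequency: ω = 2π·f = 2π·95.4 = 599.4 rad/s.
Step 2 — Component impedances:
  Z1: Z = jωL = j·599.4·0.001 = 0 + j0.5994 Ω
  Z2: Z = R = 298 Ω
  Z3: Z = 1/(jωC) = -j/(ω·C) = 0 - j7.869e+05 Ω
Step 3 — With the output port shorted to ground, the output series arm Z2 runs from the junction to ground; the shunt arm Z3 also runs from the junction to ground. They appear in parallel: Z3 || Z2 = 298 - j0.1128 Ω.
Step 4 — Series with input arm Z1: Z_in = Z1 + (Z3 || Z2) = 298 + j0.4866 Ω = 298∠0.1° Ω.
Step 5 — Power factor: PF = cos(φ) = Re(Z)/|Z| = 298/298 = 1.
Step 6 — Type: Im(Z) = 0.4866 ⇒ lagging (phase φ = 0.1°).

PF = 1 (lagging, φ = 0.1°)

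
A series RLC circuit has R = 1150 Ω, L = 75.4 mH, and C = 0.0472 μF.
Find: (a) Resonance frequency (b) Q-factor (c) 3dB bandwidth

Step 1 — Resonance condition Im(Z)=0 gives ω₀ = 1/√(LC).
Step 2 — ω₀ = 1/√(0.0754·4.72e-08) = 1.676e+04 rad/s.
Step 3 — f₀ = ω₀/(2π) = 2668 Hz.
Step 4 — Series Q: Q = ω₀L/R = 1.676e+04·0.0754/1150 = 1.099.
Step 5 — 3dB bandwidth: Δω = ω₀/Q = 1.525e+04 rad/s; BW = Δω/(2π) = 2427 Hz.

(a) f₀ = 2668 Hz  (b) Q = 1.099  (c) BW = 2427 Hz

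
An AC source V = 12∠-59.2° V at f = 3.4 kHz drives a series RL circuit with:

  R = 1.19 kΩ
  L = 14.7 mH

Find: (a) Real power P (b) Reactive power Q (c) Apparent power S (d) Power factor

Step 1 — Angular frequency: ω = 2π·f = 2π·3400 = 2.136e+04 rad/s.
Step 2 — Component impedances:
  R: Z = R = 1190 Ω
  L: Z = jωL = j·2.136e+04·0.0147 = 0 + j314 Ω
Step 3 — Series combination: Z_total = R + L = 1190 + j314 Ω = 1231∠14.8° Ω.
Step 4 — Source phasor: V = 12∠-59.2° V = 6.145 - j10.31 V.
Step 5 — Current: I = V / Z = 0.00269 - j0.009372 A = 0.00975∠-74.0° A.
Step 6 — Complex power: S = V·I* = 0.1131 + j0.02985 VA.
Step 7 — Real power: P = Re(S) = 0.1131 W.
Step 8 — Reactive power: Q = Im(S) = 0.02985 VAR.
Step 9 — Apparent power: |S| = 0.117 VA.
Step 10 — Power factor: PF = P/|S| = 0.9669 (lagging).

(a) P = 0.1131 W  (b) Q = 0.02985 VAR  (c) S = 0.117 VA  (d) PF = 0.9669 (lagging)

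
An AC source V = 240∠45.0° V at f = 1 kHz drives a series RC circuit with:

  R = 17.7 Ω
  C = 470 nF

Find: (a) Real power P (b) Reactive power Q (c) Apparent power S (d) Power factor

Step 1 — Angular frequency: ω = 2π·f = 2π·1000 = 6283 rad/s.
Step 2 — Component impedances:
  R: Z = R = 17.7 Ω
  C: Z = 1/(jωC) = -j/(ω·C) = 0 - j338.6 Ω
Step 3 — Series combination: Z_total = R + C = 17.7 - j338.6 Ω = 339.1∠-87.0° Ω.
Step 4 — Source phasor: V = 240∠45.0° V = 169.7 + j169.7 V.
Step 5 — Current: I = V / Z = -0.4737 + j0.5259 A = 0.7078∠132.0° A.
Step 6 — Complex power: S = V·I* = 8.867 - j169.6 VA.
Step 7 — Real power: P = Re(S) = 8.867 W.
Step 8 — Reactive power: Q = Im(S) = -169.6 VAR.
Step 9 — Apparent power: |S| = 169.9 VA.
Step 10 — Power factor: PF = P/|S| = 0.0522 (leading).

(a) P = 8.867 W  (b) Q = -169.6 VAR  (c) S = 169.9 VA  (d) PF = 0.0522 (leading)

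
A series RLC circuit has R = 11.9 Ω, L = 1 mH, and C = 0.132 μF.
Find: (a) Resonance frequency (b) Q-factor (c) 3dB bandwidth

Step 1 — Resonance: ω₀ = 1/√(LC) = 1/√(0.001·1.32e-07) = 8.704e+04 rad/s.
Step 2 — f₀ = ω₀/(2π) = 1.385e+04 Hz.
Step 3 — Series Q: Q = ω₀L/R = 8.704e+04·0.001/11.9 = 7.314.
Step 4 — Bandwidth: Δω = ω₀/Q = 1.19e+04 rad/s; BW = Δω/(2π) = 1894 Hz.

(a) f₀ = 1.385e+04 Hz  (b) Q = 7.314  (c) BW = 1894 Hz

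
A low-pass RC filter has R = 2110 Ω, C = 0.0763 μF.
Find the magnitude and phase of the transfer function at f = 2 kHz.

Step 1 — Angular frequency: ω = 2π·2000 = 1.257e+04 rad/s.
Step 2 — Transfer function: H(jω) = 1/(1 + jωRC).
Step 3 — Denominator: 1 + jωRC = 1 + j·1.257e+04·2110·7.63e-08 = 1 + j2.023.
Step 4 — H = 0.1964 - j0.3972.
Step 5 — Magnitude: |H| = 0.4431 (-7.1 dB); phase: φ = -63.7°.

|H| = 0.4431 (-7.1 dB), φ = -63.7°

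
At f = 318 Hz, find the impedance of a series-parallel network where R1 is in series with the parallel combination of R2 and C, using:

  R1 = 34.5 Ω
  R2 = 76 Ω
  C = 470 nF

Step 1 — Angular frequency: ω = 2π·f = 2π·318 = 1998 rad/s.
Step 2 — Component impedances:
  R1: Z = R = 34.5 Ω
  R2: Z = R = 76 Ω
  C: Z = 1/(jωC) = -j/(ω·C) = 0 - j1065 Ω
Step 3 — Parallel branch: R2 || C = 1/(1/R2 + 1/C) = 75.61 - j5.397 Ω.
Step 4 — Series with R1: Z_total = R1 + (R2 || C) = 110.1 - j5.397 Ω = 110.2∠-2.8° Ω.

Z = 110.1 - j5.397 Ω = 110.2∠-2.8° Ω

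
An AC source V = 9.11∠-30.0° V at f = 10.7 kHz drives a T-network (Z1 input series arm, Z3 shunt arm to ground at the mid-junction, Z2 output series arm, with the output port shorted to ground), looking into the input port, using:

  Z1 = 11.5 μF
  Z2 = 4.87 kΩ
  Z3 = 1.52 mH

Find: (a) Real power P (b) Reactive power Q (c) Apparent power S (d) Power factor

Step 1 — Angular frequency: ω = 2π·f = 2π·1.07e+04 = 6.723e+04 rad/s.
Step 2 — Component impedances:
  Z1: Z = 1/(jωC) = -j/(ω·C) = 0 - j1.293 Ω
  Z2: Z = R = 4870 Ω
  Z3: Z = jωL = j·6.723e+04·0.00152 = 0 + j102.2 Ω
Step 3 — With the output port shorted to ground, the output series arm Z2 runs from the junction to ground; the shunt arm Z3 also runs from the junction to ground. They appear in parallel: Z3 || Z2 = 2.143 + j102.1 Ω.
Step 4 — Series with input arm Z1: Z_in = Z1 + (Z3 || Z2) = 2.143 + j100.9 Ω = 100.9∠88.8° Ω.
Step 5 — Source phasor: V = 9.11∠-30.0° V = 7.889 - j4.555 V.
Step 6 — Current: I = V / Z = -0.04348 - j0.07915 A = 0.09031∠-118.8° A.
Step 7 — Complex power: S = V·I* = 0.01748 + j0.8225 VA.
Step 8 — Real power: P = Re(S) = 0.01748 W.
Step 9 — Reactive power: Q = Im(S) = 0.8225 VAR.
Step 10 — Apparent power: |S| = 0.8227 VA.
Step 11 — Power factor: PF = P/|S| = 0.02125 (lagging).

(a) P = 0.01748 W  (b) Q = 0.8225 VAR  (c) S = 0.8227 VA  (d) PF = 0.02125 (lagging)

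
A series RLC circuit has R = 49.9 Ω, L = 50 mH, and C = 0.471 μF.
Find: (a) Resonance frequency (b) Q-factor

Step 1 — Resonance condition Im(Z)=0 gives ω₀ = 1/√(LC).
Step 2 — ω₀ = 1/√(0.05·4.71e-07) = 6516 rad/s.
Step 3 — f₀ = ω₀/(2π) = 1037 Hz.
Step 4 — Series Q: Q = ω₀L/R = 6516·0.05/49.9 = 6.529.

(a) f₀ = 1037 Hz  (b) Q = 6.529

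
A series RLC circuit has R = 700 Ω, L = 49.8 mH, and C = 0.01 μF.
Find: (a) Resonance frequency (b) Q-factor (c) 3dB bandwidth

Step 1 — Resonance condition Im(Z)=0 gives ω₀ = 1/√(LC).
Step 2 — ω₀ = 1/√(0.0498·1e-08) = 4.481e+04 rad/s.
Step 3 — f₀ = ω₀/(2π) = 7132 Hz.
Step 4 — Series Q: Q = ω₀L/R = 4.481e+04·0.0498/700 = 3.188.
Step 5 — 3dB bandwidth: Δω = ω₀/Q = 1.406e+04 rad/s; BW = Δω/(2π) = 2237 Hz.

(a) f₀ = 7132 Hz  (b) Q = 3.188  (c) BW = 2237 Hz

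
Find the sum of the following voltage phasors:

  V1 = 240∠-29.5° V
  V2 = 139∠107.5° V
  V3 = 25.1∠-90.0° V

Step 1 — Convert each phasor to rectangular form:
  V1 = 240·(cos(-29.5°) + j·sin(-29.5°)) = 208.9 - j118.2 V
  V2 = 139·(cos(107.5°) + j·sin(107.5°)) = -41.8 + j132.6 V
  V3 = 25.1·(cos(-90.0°) + j·sin(-90.0°)) = 0 - j25.1 V
Step 2 — Sum components: V_total = 167.1 - j10.71 V.
Step 3 — Convert to polar: |V_total| = 167.4 V, ∠V_total = -3.7°.

V_total = 167.4∠-3.7° V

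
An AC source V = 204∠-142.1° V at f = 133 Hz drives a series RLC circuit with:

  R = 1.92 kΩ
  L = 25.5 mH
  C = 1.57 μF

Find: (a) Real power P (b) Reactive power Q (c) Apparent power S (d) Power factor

Step 1 — Angular frequency: ω = 2π·f = 2π·133 = 835.7 rad/s.
Step 2 — Component impedances:
  R: Z = R = 1920 Ω
  L: Z = jωL = j·835.7·0.0255 = 0 + j21.31 Ω
  C: Z = 1/(jωC) = -j/(ω·C) = 0 - j762.2 Ω
Step 3 — Series combination: Z_total = R + L + C = 1920 - j740.9 Ω = 2058∠-21.1° Ω.
Step 4 — Source phasor: V = 204∠-142.1° V = -161 - j125.3 V.
Step 5 — Current: I = V / Z = -0.05105 - j0.08497 A = 0.09913∠-121.0° A.
Step 6 — Complex power: S = V·I* = 18.87 - j7.28 VA.
Step 7 — Real power: P = Re(S) = 18.87 W.
Step 8 — Reactive power: Q = Im(S) = -7.28 VAR.
Step 9 — Apparent power: |S| = 20.22 VA.
Step 10 — Power factor: PF = P/|S| = 0.9329 (leading).

(a) P = 18.87 W  (b) Q = -7.28 VAR  (c) S = 20.22 VA  (d) PF = 0.9329 (leading)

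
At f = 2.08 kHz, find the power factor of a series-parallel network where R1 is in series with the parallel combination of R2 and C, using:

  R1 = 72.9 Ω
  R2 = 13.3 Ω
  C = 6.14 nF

Step 1 — Angular frequency: ω = 2π·f = 2π·2080 = 1.307e+04 rad/s.
Step 2 — Component impedances:
  R1: Z = R = 72.9 Ω
  R2: Z = R = 13.3 Ω
  C: Z = 1/(jωC) = -j/(ω·C) = 0 - j1.246e+04 Ω
Step 3 — Parallel branch: R2 || C = 1/(1/R2 + 1/C) = 13.3 - j0.01419 Ω.
Step 4 — Series with R1: Z_total = R1 + (R2 || C) = 86.2 - j0.01419 Ω = 86.2∠-0.0° Ω.
Step 5 — Power factor: PF = cos(φ) = Re(Z)/|Z| = 86.2/86.2 = 1.
Step 6 — Type: Im(Z) = -0.01419 ⇒ leading (phase φ = -0.0°).

PF = 1 (leading, φ = -0.0°)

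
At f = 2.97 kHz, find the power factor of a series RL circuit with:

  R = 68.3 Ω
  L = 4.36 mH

Step 1 — Angular frequency: ω = 2π·f = 2π·2970 = 1.866e+04 rad/s.
Step 2 — Component impedances:
  R: Z = R = 68.3 Ω
  L: Z = jωL = j·1.866e+04·0.00436 = 0 + j81.36 Ω
Step 3 — Series combination: Z_total = R + L = 68.3 + j81.36 Ω = 106.2∠50.0° Ω.
Step 4 — Power factor: PF = cos(φ) = Re(Z)/|Z| = 68.3/106.23 = 0.6429.
Step 5 — Type: Im(Z) = 81.36 ⇒ lagging (phase φ = 50.0°).

PF = 0.6429 (lagging, φ = 50.0°)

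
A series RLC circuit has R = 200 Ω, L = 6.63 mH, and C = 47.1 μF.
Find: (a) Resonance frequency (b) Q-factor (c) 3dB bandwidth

Step 1 — Resonance: ω₀ = 1/√(LC) = 1/√(0.00663·4.71e-05) = 1790 rad/s.
Step 2 — f₀ = ω₀/(2π) = 284.8 Hz.
Step 3 — Series Q: Q = ω₀L/R = 1790·0.00663/200 = 0.05932.
Step 4 — Bandwidth: Δω = ω₀/Q = 3.017e+04 rad/s; BW = Δω/(2π) = 4801 Hz.

(a) f₀ = 284.8 Hz  (b) Q = 0.05932  (c) BW = 4801 Hz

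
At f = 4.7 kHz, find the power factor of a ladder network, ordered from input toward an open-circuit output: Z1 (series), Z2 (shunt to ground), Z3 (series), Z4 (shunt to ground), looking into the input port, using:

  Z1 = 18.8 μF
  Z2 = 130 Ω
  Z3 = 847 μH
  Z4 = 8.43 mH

Step 1 — Angular frequency: ω = 2π·f = 2π·4700 = 2.953e+04 rad/s.
Step 2 — Component impedances:
  Z1: Z = 1/(jωC) = -j/(ω·C) = 0 - j1.801 Ω
  Z2: Z = R = 130 Ω
  Z3: Z = jωL = j·2.953e+04·0.000847 = 0 + j25.01 Ω
  Z4: Z = jωL = j·2.953e+04·0.00843 = 0 + j248.9 Ω
Step 3 — Ladder network (open output): work backward from the far end, alternating series and parallel combinations. Z_in = 106.1 + j48.55 Ω = 116.7∠24.6° Ω.
Step 4 — Power factor: PF = cos(φ) = Re(Z)/|Z| = 106.11/116.69 = 0.9093.
Step 5 — Type: Im(Z) = 48.55 ⇒ lagging (phase φ = 24.6°).

PF = 0.9093 (lagging, φ = 24.6°)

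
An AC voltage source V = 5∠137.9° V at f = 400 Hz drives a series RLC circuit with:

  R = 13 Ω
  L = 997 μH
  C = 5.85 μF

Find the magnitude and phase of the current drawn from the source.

Step 1 — Angular frequency: ω = 2π·f = 2π·400 = 2513 rad/s.
Step 2 — Component impedances:
  R: Z = R = 13 Ω
  L: Z = jωL = j·2513·0.000997 = 0 + j2.506 Ω
  C: Z = 1/(jωC) = -j/(ω·C) = 0 - j68.01 Ω
Step 3 — Series combination: Z_total = R + L + C = 13 - j65.51 Ω = 66.79∠-78.8° Ω.
Step 4 — Source phasor: V = 5∠137.9° V = -3.71 + j3.352 V.
Step 5 — Ohm's law: I = V / Z_total = (-3.71 + j3.352) / (13 - j65.51) = -0.06004 - j0.04472 A.
Step 6 — Convert to polar: |I| = 0.07487 A, ∠I = -143.3°.

I = 0.07487∠-143.3° A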